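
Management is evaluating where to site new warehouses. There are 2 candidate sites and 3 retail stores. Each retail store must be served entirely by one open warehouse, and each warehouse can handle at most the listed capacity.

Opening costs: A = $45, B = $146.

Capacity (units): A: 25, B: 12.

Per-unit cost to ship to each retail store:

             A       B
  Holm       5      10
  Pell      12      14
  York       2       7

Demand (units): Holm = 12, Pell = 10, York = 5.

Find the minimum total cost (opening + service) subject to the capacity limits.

Open {A, B}: Holm→A 5·12=60, Pell→B 14·10=140, York→A 2·5=10.
Loads: A carries 17/25, B carries 10/12. Service 210; fixed 191; total 401.
Next best feasible plan costs 406.

Minimum total cost: 401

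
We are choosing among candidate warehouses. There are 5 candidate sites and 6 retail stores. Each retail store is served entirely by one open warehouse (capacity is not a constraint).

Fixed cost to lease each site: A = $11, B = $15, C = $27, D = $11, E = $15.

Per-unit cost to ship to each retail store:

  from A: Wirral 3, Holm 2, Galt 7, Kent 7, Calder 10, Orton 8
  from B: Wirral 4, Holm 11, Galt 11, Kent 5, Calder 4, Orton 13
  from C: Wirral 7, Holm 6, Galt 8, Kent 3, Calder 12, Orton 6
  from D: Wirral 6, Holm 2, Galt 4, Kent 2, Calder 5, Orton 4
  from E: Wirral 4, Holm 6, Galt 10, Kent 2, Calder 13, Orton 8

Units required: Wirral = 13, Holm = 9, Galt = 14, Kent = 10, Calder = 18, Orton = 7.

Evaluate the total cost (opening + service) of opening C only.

Each retail store is assigned to its cheapest site among the open ones.
{C}: Wirral→C 7·13=91, Holm→C 6·9=54, Galt→C 8·14=112, Kent→C 3·10=30, Calder→C 12·18=216, Orton→C 6·7=42. Service 545; fixed 27; total 572.

Total cost: 572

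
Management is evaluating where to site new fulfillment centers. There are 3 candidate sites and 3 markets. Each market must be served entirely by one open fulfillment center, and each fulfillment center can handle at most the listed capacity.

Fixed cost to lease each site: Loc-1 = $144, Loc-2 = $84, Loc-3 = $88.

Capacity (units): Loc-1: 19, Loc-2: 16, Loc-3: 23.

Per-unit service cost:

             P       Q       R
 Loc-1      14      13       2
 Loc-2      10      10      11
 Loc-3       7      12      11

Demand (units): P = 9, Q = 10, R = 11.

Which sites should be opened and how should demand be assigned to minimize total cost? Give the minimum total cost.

Open {Loc-1, Loc-3}: P→Loc-3 7·9=63, Q→Loc-3 12·10=120, R→Loc-1 2·11=22.
Loads: Loc-1 carries 11/19, Loc-3 carries 19/23. Service 205; fixed 232; total 437.
Next best feasible plan costs 456.

Minimum total cost: 437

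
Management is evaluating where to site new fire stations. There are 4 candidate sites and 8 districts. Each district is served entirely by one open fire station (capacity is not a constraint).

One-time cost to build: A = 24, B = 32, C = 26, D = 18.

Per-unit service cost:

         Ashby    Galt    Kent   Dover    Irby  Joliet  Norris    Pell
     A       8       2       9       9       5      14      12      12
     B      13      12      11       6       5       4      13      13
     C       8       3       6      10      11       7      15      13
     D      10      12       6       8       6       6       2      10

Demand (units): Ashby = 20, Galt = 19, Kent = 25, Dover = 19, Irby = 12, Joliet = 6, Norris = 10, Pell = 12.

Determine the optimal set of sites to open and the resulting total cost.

For any fixed open set, each district goes to its cheapest open site; total = fixed + service.
{A, B, D}: Ashby→A 8·20=160, Galt→A 2·19=38, Kent→D 6·25=150, Dover→B 6·19=114, Irby→A 5·12=60, Joliet→B 4·6=24, Norris→D 2·10=20, Pell→D 10·12=120. Service 686; fixed 74; total 760.
{A, D}: Ashby→A 8·20=160, Galt→A 2·19=38, Kent→D 6·25=150, Dover→D 8·19=152, Irby→A 5·12=60, Joliet→D 6·6=36, Norris→D 2·10=20, Pell→D 10·12=120. Service 736; fixed 42; total 778.
{B, C, D}: service 705 + fixed 76 = 781
{A, B, C, D}: service 686 + fixed 100 = 786
No other subset beats 760.

Open A, B and D; minimum total cost 760.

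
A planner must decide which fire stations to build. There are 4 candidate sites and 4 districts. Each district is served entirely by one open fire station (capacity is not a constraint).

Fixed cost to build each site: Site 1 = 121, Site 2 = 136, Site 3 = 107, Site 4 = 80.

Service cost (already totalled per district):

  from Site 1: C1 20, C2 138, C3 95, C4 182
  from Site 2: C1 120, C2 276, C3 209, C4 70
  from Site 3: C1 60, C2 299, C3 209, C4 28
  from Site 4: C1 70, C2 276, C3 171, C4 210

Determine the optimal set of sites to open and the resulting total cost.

For any fixed open set, each district goes to its cheapest open site; total = fixed + service.
{Site 1, Site 3}: C1→Site 1 20, C2→Site 1 138, C3→Site 1 95, C4→Site 3 28. Service 281; fixed 228; total 509.
{Site 1}: service 435 + fixed 121 = 556
{Site 1, Site 2}: service 323 + fixed 257 = 580
{Site 1, Site 2, Site 3, Site 4}: service 281 + fixed 444 = 725
No other subset beats 509.

Open Site 1 and Site 3; minimum total cost 509.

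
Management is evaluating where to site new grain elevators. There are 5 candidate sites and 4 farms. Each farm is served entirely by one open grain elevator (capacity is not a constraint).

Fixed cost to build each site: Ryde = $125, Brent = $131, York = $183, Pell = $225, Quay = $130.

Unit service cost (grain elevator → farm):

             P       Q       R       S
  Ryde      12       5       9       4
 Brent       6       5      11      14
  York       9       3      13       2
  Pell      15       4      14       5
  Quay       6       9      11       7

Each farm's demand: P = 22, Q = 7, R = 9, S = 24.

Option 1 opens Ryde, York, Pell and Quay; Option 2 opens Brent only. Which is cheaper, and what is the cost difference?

Option 1: {Ryde, York, Pell, Quay}: P→Quay 6·22=132, Q→York 3·7=21, R→Ryde 9·9=81, S→York 2·24=48. Service 282; fixed 663; total 945.
Option 2: {Brent}: P→Brent 6·22=132, Q→Brent 5·7=35, R→Brent 11·9=99, S→Brent 14·24=336. Service 602; fixed 131; total 733.
Difference: |945 − 733| = 212.

Option 2 is cheaper by 212.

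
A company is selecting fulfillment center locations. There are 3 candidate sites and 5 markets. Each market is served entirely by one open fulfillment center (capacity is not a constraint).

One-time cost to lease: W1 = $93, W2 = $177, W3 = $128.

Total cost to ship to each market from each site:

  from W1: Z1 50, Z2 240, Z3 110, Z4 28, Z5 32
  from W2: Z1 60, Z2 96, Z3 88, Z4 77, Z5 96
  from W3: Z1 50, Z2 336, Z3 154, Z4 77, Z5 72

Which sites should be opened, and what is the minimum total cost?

Open W1 only; minimum total cost 553.

For any fixed open set, each market goes to its cheapest open site; total = fixed + service.
{W1}: Z1→W1 50, Z2→W1 240, Z3→W1 110, Z4→W1 28, Z5→W1 32. Service 460; fixed 93; total 553.
{W1, W2}: service 294 + fixed 270 = 564
{W2}: Z1→W2 60, Z2→W2 96, Z3→W2 88, Z4→W2 77, Z5→W2 96. Service 417; fixed 177; total 594.
{W1, W2, W3}: service 294 + fixed 398 = 692
No other subset beats 553.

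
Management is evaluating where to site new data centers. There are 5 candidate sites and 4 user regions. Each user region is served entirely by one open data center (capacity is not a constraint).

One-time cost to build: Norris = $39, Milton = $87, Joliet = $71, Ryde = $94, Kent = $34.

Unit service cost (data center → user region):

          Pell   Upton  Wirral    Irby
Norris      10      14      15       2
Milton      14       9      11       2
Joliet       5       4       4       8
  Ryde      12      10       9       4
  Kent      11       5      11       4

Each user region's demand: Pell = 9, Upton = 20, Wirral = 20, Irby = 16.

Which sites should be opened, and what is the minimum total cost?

Open Norris and Joliet; minimum total cost 347.

For any fixed open set, each user region goes to its cheapest open site; total = fixed + service.
{Norris, Joliet}: Pell→Joliet 5·9=45, Upton→Joliet 4·20=80, Wirral→Joliet 4·20=80, Irby→Norris 2·16=32. Service 237; fixed 110; total 347.
{Joliet, Kent}: service 269 + fixed 105 = 374
{Norris, Joliet, Kent}: service 237 + fixed 144 = 381
{Norris, Milton, Joliet, Ryde, Kent}: service 237 + fixed 325 = 562
No other subset beats 347.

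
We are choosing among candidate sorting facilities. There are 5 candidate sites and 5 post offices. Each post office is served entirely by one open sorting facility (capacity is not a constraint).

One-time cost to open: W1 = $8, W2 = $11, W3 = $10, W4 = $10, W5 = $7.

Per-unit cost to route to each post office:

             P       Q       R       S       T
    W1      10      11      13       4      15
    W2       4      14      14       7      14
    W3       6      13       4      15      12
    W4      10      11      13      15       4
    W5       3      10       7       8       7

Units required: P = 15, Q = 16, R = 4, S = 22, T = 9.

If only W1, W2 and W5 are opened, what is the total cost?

Total cost: 410

Each post office is assigned to its cheapest site among the open ones.
{W1, W2, W5}: P→W5 3·15=45, Q→W5 10·16=160, R→W5 7·4=28, S→W1 4·22=88, T→W5 7·9=63. Service 384; fixed 26; total 410.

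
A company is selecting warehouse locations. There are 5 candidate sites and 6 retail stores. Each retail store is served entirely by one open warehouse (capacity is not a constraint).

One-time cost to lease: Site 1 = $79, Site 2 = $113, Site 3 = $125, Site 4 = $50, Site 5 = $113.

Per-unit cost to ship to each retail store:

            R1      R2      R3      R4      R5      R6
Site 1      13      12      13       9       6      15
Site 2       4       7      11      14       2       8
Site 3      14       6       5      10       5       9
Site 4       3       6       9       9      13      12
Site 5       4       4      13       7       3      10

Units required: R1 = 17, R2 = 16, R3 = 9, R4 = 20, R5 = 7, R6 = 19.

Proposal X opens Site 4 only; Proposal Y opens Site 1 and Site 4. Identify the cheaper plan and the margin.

Proposal X is cheaper by 30.

Proposal X: {Site 4}: R1→Site 4 3·17=51, R2→Site 4 6·16=96, R3→Site 4 9·9=81, R4→Site 4 9·20=180, R5→Site 4 13·7=91, R6→Site 4 12·19=228. Service 727; fixed 50; total 777.
Proposal Y: {Site 1, Site 4}: R1→Site 4 3·17=51, R2→Site 4 6·16=96, R3→Site 4 9·9=81, R4→Site 1 9·20=180, R5→Site 1 6·7=42, R6→Site 4 12·19=228. Service 678; fixed 129; total 807.
Difference: |777 − 807| = 30.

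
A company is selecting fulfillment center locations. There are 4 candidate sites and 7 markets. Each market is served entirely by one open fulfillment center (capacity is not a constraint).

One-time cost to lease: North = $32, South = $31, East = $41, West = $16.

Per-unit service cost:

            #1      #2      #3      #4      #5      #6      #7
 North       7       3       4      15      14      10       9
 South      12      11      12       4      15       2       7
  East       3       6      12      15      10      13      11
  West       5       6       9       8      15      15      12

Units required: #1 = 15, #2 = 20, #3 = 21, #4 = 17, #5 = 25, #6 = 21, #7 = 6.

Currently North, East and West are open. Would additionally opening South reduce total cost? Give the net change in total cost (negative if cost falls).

Current service cost with {North, East, West}: 839.
Adding South: each market re-picks its cheapest; new service cost 591, saving 248.
Extra fixed cost: 31. Net change = 31 − 248 = -217.
(Totals: 928 → 711.)

Yes — net change −217 (cost falls by 217).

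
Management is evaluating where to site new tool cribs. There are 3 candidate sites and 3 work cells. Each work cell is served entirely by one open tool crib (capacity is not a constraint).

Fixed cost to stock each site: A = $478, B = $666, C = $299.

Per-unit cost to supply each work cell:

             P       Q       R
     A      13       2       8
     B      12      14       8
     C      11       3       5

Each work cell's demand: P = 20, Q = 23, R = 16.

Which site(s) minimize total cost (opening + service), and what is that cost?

For any fixed open set, each work cell goes to its cheapest open site; total = fixed + service.
{C}: P→C 11·20=220, Q→C 3·23=69, R→C 5·16=80. Service 369; fixed 299; total 668.
{A}: service 434 + fixed 478 = 912
{A, C}: service 346 + fixed 777 = 1123
{A, B, C}: service 346 + fixed 1443 = 1789
No other subset beats 668.

Open C only; minimum total cost 668.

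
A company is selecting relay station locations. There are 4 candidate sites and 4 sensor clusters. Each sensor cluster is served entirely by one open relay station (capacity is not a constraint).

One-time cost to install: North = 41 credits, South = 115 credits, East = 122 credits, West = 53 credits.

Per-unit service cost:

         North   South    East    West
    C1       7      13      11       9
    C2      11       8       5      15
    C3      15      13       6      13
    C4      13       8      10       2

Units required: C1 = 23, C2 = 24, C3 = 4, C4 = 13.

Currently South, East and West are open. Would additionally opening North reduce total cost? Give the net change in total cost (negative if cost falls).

Current service cost with {South, East, West}: 377.
Adding North: each sensor cluster re-picks its cheapest; new service cost 331, saving 46.
Extra fixed cost: 41. Net change = 41 − 46 = -5.
(Totals: 667 → 662.)

Yes — net change −5 (cost falls by 5).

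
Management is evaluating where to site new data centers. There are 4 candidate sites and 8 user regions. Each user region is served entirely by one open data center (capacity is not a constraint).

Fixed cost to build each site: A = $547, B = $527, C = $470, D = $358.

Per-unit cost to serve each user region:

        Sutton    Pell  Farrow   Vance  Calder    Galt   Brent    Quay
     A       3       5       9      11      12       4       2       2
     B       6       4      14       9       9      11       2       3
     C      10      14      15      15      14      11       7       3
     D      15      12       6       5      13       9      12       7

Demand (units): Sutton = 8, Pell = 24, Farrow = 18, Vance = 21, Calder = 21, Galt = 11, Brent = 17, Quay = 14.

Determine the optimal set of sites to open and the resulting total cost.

Open A only; minimum total cost 1442.

For any fixed open set, each user region goes to its cheapest open site; total = fixed + service.
{A}: Sutton→A 3·8=24, Pell→A 5·24=120, Farrow→A 9·18=162, Vance→A 11·21=231, Calder→A 12·21=252, Galt→A 4·11=44, Brent→A 2·17=34, Quay→A 2·14=28. Service 895; fixed 547; total 1442.
{B}: service 971 + fixed 527 = 1498
{B, D}: Sutton→B 6·8=48, Pell→B 4·24=96, Farrow→D 6·18=108, Vance→D 5·21=105, Calder→B 9·21=189, Galt→D 9·11=99, Brent→B 2·17=34, Quay→B 3·14=42. Service 721; fixed 885; total 1606.
{A, B, C, D}: Sutton→A 3·8=24, Pell→B 4·24=96, Farrow→D 6·18=108, Vance→D 5·21=105, Calder→B 9·21=189, Galt→A 4·11=44, Brent→A 2·17=34, Quay→A 2·14=28. Service 628; fixed 1902; total 2530.
No other subset beats 1442.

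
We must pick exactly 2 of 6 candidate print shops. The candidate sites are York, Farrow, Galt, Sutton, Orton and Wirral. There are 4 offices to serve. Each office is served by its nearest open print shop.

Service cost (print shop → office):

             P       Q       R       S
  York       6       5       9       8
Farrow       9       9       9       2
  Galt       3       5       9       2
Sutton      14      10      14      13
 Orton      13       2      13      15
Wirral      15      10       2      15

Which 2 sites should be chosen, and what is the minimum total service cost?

Choose Galt and Wirral; total service cost 12.

With exactly 2 open, each office uses its cheapest among the chosen.
{Galt, Wirral}: P→Galt 3, Q→Galt 5, R→Wirral 2, S→Galt 2. Service cost 12.
{Galt, Orton}: service cost 16
{York, Galt}: service cost 19
Among all 15 size-2 choices, {Galt, Wirral} is lowest.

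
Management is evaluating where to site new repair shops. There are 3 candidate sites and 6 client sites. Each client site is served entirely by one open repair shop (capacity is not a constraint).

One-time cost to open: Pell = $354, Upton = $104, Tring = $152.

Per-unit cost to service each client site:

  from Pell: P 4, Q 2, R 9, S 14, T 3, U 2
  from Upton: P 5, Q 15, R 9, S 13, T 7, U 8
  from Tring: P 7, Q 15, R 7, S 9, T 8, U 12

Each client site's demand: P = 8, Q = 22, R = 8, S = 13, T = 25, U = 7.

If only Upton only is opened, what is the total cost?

Total cost: 946

Each client site is assigned to its cheapest site among the open ones.
{Upton}: P→Upton 5·8=40, Q→Upton 15·22=330, R→Upton 9·8=72, S→Upton 13·13=169, T→Upton 7·25=175, U→Upton 8·7=56. Service 842; fixed 104; total 946.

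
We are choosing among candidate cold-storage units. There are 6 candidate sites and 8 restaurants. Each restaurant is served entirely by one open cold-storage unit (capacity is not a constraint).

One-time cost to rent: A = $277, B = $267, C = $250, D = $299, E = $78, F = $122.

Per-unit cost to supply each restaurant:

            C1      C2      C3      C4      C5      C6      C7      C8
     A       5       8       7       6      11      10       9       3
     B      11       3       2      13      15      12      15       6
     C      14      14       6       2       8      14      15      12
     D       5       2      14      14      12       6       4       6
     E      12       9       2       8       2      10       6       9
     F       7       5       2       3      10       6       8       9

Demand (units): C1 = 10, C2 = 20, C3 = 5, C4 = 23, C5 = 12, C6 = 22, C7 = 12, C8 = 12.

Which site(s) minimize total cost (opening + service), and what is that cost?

For any fixed open set, each restaurant goes to its cheapest open site; total = fixed + service.
{E, F}: C1→F 7·10=70, C2→F 5·20=100, C3→E 2·5=10, C4→F 3·23=69, C5→E 2·12=24, C6→F 6·22=132, C7→E 6·12=72, C8→E 9·12=108. Service 585; fixed 200; total 785.
{F}: service 705 + fixed 122 = 827
{D, E}: service 560 + fixed 377 = 937
{A, B, C, D, E, F}: service 386 + fixed 1293 = 1679
No other subset beats 785.

Open E and F; minimum total cost 785.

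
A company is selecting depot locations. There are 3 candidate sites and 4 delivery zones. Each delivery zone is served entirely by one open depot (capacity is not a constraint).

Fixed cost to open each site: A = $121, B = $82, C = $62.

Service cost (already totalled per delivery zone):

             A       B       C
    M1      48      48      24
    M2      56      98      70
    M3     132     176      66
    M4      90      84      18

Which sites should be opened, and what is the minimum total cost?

Open C only; minimum total cost 240.

For any fixed open set, each delivery zone goes to its cheapest open site; total = fixed + service.
{C}: M1→C 24, M2→C 70, M3→C 66, M4→C 18. Service 178; fixed 62; total 240.
{B, C}: service 178 + fixed 144 = 322
{A, C}: service 164 + fixed 183 = 347
{A, B, C}: service 164 + fixed 265 = 429
No other subset beats 240.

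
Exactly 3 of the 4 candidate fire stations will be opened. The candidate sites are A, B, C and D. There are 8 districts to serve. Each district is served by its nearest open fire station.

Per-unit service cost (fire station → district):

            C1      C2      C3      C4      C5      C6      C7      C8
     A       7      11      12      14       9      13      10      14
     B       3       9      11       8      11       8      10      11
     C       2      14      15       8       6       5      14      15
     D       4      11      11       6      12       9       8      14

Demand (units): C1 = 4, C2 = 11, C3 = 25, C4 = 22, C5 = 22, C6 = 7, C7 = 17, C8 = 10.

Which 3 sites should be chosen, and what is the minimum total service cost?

With exactly 3 open, each district uses its cheapest among the chosen.
{B, C, D}: C1→C 2·4=8, C2→B 9·11=99, C3→B 11·25=275, C4→D 6·22=132, C5→C 6·22=132, C6→C 5·7=35, C7→D 8·17=136, C8→B 11·10=110. Service cost 927.
{A, C, D}: service cost 979
{A, B, C}: service cost 1005
Among all 4 size-3 choices, {B, C, D} is lowest.

Choose B, C and D; total service cost 927.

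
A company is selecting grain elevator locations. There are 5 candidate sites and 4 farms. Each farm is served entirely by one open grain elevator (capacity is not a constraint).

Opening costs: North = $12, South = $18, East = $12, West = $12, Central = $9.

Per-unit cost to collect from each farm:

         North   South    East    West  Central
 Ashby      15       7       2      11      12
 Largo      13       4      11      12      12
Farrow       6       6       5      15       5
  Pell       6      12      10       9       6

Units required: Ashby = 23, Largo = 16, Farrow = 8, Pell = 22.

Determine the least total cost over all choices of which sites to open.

For any fixed open set, each farm goes to its cheapest open site; total = fixed + service.
{South, East, Central}: Ashby→East 2·23=46, Largo→South 4·16=64, Farrow→East 5·8=40, Pell→Central 6·22=132. Service 282; fixed 39; total 321.
{North, South, East}: service 282 + fixed 42 = 324
{North, South, East, Central}: service 282 + fixed 51 = 333
{North, South, East, West, Central}: service 282 + fixed 63 = 345
No other subset beats 321.

Minimum total cost: 321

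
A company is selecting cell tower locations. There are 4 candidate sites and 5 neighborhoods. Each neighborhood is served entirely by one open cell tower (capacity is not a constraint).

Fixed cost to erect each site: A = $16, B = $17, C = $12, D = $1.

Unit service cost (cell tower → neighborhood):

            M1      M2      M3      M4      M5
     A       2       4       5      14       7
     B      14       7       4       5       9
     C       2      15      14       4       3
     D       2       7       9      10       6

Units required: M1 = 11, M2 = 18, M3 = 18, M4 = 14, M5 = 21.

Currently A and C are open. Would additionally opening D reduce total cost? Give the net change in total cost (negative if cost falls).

Current service cost with {A, C}: 303.
Adding D: each neighborhood re-picks its cheapest; new service cost 303, saving 0.
Extra fixed cost: 1. Net change = 1 − 0 = 1.
(Totals: 331 → 332.)

No — net change +1 (cost rises by 1).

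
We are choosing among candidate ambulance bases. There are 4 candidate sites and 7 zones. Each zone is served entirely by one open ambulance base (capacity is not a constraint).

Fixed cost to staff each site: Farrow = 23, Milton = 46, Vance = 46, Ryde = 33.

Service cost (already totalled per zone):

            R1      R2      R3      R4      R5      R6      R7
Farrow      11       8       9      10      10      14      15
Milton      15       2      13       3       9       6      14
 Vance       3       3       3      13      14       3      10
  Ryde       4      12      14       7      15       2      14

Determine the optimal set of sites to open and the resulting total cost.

For any fixed open set, each zone goes to its cheapest open site; total = fixed + service.
{Vance}: R1→Vance 3, R2→Vance 3, R3→Vance 3, R4→Vance 13, R5→Vance 14, R6→Vance 3, R7→Vance 10. Service 49; fixed 46; total 95.
{Farrow}: R1→Farrow 11, R2→Farrow 8, R3→Farrow 9, R4→Farrow 10, R5→Farrow 10, R6→Farrow 14, R7→Farrow 15. Service 77; fixed 23; total 100.
{Ryde}: service 68 + fixed 33 = 101
{Farrow, Milton, Vance, Ryde}: service 32 + fixed 148 = 180
No other subset beats 95.

Open Vance only; minimum total cost 95.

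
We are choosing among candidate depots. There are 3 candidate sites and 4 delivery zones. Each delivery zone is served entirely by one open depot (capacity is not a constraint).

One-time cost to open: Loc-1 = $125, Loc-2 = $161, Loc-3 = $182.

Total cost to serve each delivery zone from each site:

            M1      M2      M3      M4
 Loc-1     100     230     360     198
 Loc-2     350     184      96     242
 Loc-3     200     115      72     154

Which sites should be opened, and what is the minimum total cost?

For any fixed open set, each delivery zone goes to its cheapest open site; total = fixed + service.
{Loc-3}: M1→Loc-3 200, M2→Loc-3 115, M3→Loc-3 72, M4→Loc-3 154. Service 541; fixed 182; total 723.
{Loc-1, Loc-3}: service 441 + fixed 307 = 748
{Loc-1, Loc-2}: service 578 + fixed 286 = 864
{Loc-1, Loc-2, Loc-3}: service 441 + fixed 468 = 909
No other subset beats 723.

Open Loc-3 only; minimum total cost 723.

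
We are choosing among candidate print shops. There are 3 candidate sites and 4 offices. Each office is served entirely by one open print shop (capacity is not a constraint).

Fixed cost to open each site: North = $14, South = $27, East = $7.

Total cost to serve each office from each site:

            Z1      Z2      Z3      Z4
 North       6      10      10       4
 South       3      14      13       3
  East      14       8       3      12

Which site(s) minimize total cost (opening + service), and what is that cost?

For any fixed open set, each office goes to its cheapest open site; total = fixed + service.
{North, East}: Z1→North 6, Z2→East 8, Z3→East 3, Z4→North 4. Service 21; fixed 21; total 42.
{North}: service 30 + fixed 14 = 44
{East}: service 37 + fixed 7 = 44
{North, South, East}: service 17 + fixed 48 = 65
No other subset beats 42.

Open North and East; minimum total cost 42.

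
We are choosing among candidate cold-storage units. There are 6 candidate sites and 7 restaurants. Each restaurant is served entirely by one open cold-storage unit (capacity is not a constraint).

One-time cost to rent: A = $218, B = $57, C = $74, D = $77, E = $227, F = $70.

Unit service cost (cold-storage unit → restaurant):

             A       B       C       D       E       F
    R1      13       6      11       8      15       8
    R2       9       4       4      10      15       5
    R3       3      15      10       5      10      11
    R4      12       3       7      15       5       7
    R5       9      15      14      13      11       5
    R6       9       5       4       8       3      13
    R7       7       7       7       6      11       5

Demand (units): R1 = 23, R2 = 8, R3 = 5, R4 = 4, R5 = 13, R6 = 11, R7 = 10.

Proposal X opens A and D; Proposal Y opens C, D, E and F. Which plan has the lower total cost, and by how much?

Proposal X: {A, D}: R1→D 8·23=184, R2→A 9·8=72, R3→A 3·5=15, R4→A 12·4=48, R5→A 9·13=117, R6→D 8·11=88, R7→D 6·10=60. Service 584; fixed 295; total 879.
Proposal Y: {C, D, E, F}: R1→D 8·23=184, R2→C 4·8=32, R3→D 5·5=25, R4→E 5·4=20, R5→F 5·13=65, R6→E 3·11=33, R7→F 5·10=50. Service 409; fixed 448; total 857.
Difference: |879 − 857| = 22.

Proposal Y is cheaper by 22.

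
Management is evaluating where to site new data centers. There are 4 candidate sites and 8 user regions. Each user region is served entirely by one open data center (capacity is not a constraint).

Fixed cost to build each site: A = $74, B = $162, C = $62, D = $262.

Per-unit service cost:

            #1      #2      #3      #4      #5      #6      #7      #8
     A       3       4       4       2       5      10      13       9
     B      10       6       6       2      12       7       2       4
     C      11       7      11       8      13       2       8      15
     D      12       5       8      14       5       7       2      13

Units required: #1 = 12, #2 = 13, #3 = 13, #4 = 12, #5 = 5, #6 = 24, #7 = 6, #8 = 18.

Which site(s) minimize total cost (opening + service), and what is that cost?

For any fixed open set, each user region goes to its cheapest open site; total = fixed + service.
{A, C}: #1→A 3·12=36, #2→A 4·13=52, #3→A 4·13=52, #4→A 2·12=24, #5→A 5·5=25, #6→C 2·24=48, #7→C 8·6=48, #8→A 9·18=162. Service 447; fixed 136; total 583.
{A, B, C}: #1→A 3·12=36, #2→A 4·13=52, #3→A 4·13=52, #4→A 2·12=24, #5→A 5·5=25, #6→C 2·24=48, #7→B 2·6=12, #8→B 4·18=72. Service 321; fixed 298; total 619.
{A, B}: service 441 + fixed 236 = 677
{A, B, C, D}: service 321 + fixed 560 = 881
No other subset beats 583.

Open A and C; minimum total cost 583.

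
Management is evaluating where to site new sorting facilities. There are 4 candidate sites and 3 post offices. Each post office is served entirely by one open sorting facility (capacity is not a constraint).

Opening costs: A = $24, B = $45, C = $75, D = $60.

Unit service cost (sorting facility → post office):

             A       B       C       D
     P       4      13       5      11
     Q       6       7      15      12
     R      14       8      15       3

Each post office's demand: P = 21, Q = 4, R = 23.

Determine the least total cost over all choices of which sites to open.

Minimum total cost: 261

For any fixed open set, each post office goes to its cheapest open site; total = fixed + service.
{A, D}: P→A 4·21=84, Q→A 6·4=24, R→D 3·23=69. Service 177; fixed 84; total 261.
{A, B, D}: service 177 + fixed 129 = 306
{A, C, D}: P→A 4·21=84, Q→A 6·4=24, R→D 3·23=69. Service 177; fixed 159; total 336.
{A, B, C, D}: service 177 + fixed 204 = 381
No other subset beats 261.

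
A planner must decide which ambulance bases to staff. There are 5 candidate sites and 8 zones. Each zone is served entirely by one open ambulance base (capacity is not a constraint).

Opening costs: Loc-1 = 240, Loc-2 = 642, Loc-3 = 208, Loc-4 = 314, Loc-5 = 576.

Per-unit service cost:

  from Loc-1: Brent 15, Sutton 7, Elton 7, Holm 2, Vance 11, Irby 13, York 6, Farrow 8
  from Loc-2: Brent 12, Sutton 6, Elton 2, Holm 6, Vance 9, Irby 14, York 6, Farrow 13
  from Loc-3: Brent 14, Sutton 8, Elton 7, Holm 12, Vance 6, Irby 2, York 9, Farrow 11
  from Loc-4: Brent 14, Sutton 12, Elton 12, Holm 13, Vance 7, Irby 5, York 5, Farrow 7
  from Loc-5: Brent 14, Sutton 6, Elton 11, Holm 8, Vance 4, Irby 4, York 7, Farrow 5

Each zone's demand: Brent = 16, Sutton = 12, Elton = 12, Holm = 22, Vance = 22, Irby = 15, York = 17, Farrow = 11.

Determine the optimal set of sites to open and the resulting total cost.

For any fixed open set, each zone goes to its cheapest open site; total = fixed + service.
{Loc-1, Loc-3}: Brent→Loc-3 14·16=224, Sutton→Loc-1 7·12=84, Elton→Loc-1 7·12=84, Holm→Loc-1 2·22=44, Vance→Loc-3 6·22=132, Irby→Loc-3 2·15=30, York→Loc-1 6·17=102, Farrow→Loc-1 8·11=88. Service 788; fixed 448; total 1236.
{Loc-3}: Brent→Loc-3 14·16=224, Sutton→Loc-3 8·12=96, Elton→Loc-3 7·12=84, Holm→Loc-3 12·22=264, Vance→Loc-3 6·22=132, Irby→Loc-3 2·15=30, York→Loc-3 9·17=153, Farrow→Loc-3 11·11=121. Service 1104; fixed 208; total 1312.
{Loc-1}: service 1079 + fixed 240 = 1319
{Loc-1, Loc-2, Loc-3, Loc-4, Loc-5}: Brent→Loc-2 12·16=192, Sutton→Loc-2 6·12=72, Elton→Loc-2 2·12=24, Holm→Loc-1 2·22=44, Vance→Loc-5 4·22=88, Irby→Loc-3 2·15=30, York→Loc-4 5·17=85, Farrow→Loc-5 5·11=55. Service 590; fixed 1980; total 2570.
No other subset beats 1236.

Open Loc-1 and Loc-3; minimum total cost 1236.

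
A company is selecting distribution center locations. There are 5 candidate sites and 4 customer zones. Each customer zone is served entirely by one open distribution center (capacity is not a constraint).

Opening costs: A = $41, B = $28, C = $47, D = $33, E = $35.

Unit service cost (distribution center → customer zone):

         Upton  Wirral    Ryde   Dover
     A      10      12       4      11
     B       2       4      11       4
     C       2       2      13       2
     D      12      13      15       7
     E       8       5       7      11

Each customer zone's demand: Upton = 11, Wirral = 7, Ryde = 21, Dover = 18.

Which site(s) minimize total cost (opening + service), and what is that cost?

Open A and C; minimum total cost 244.

For any fixed open set, each customer zone goes to its cheapest open site; total = fixed + service.
{A, C}: Upton→C 2·11=22, Wirral→C 2·7=14, Ryde→A 4·21=84, Dover→C 2·18=36. Service 156; fixed 88; total 244.
{A, B, C}: Upton→B 2·11=22, Wirral→C 2·7=14, Ryde→A 4·21=84, Dover→C 2·18=36. Service 156; fixed 116; total 272.
{A, B}: service 206 + fixed 69 = 275
{A, B, C, D, E}: Upton→B 2·11=22, Wirral→C 2·7=14, Ryde→A 4·21=84, Dover→C 2·18=36. Service 156; fixed 184; total 340.
No other subset beats 244.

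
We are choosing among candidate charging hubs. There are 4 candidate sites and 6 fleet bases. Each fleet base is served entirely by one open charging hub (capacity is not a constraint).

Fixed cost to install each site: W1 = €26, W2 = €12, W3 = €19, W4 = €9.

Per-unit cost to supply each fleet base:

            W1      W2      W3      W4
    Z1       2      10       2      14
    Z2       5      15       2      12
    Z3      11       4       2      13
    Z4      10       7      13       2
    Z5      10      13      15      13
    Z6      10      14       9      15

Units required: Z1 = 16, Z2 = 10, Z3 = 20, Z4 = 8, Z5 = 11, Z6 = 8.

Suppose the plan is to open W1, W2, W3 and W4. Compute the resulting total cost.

Each fleet base is assigned to its cheapest site among the open ones.
{W1, W2, W3, W4}: Z1→W1 2·16=32, Z2→W3 2·10=20, Z3→W3 2·20=40, Z4→W4 2·8=16, Z5→W1 10·11=110, Z6→W3 9·8=72. Service 290; fixed 66; total 356.

Total cost: 356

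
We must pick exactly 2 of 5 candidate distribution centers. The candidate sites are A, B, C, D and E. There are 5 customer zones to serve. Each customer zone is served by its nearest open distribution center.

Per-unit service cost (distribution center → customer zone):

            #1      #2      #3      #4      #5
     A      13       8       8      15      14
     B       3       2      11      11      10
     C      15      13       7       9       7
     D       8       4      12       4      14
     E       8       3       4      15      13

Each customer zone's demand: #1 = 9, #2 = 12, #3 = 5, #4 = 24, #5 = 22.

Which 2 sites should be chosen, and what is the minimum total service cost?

Choose C and D; total service cost 405.

With exactly 2 open, each customer zone uses its cheapest among the chosen.
{C, D}: #1→D 8·9=72, #2→D 4·12=48, #3→C 7·5=35, #4→D 4·24=96, #5→C 7·22=154. Service cost 405.
{B, D}: service cost 422
{B, C}: service cost 456
Among all 10 size-2 choices, {C, D} is lowest.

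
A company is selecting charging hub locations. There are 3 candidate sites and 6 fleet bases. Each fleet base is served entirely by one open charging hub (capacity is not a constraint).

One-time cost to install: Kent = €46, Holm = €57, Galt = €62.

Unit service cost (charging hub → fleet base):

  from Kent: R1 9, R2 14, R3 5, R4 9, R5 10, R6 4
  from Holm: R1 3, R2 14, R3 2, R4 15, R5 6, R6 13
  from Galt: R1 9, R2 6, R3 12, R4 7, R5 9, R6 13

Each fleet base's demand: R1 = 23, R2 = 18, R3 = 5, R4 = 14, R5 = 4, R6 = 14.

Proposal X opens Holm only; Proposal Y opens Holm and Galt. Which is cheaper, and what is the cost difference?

Proposal Y is cheaper by 194.

Proposal X: {Holm}: R1→Holm 3·23=69, R2→Holm 14·18=252, R3→Holm 2·5=10, R4→Holm 15·14=210, R5→Holm 6·4=24, R6→Holm 13·14=182. Service 747; fixed 57; total 804.
Proposal Y: {Holm, Galt}: R1→Holm 3·23=69, R2→Galt 6·18=108, R3→Holm 2·5=10, R4→Galt 7·14=98, R5→Holm 6·4=24, R6→Holm 13·14=182. Service 491; fixed 119; total 610.
Difference: |804 − 610| = 194.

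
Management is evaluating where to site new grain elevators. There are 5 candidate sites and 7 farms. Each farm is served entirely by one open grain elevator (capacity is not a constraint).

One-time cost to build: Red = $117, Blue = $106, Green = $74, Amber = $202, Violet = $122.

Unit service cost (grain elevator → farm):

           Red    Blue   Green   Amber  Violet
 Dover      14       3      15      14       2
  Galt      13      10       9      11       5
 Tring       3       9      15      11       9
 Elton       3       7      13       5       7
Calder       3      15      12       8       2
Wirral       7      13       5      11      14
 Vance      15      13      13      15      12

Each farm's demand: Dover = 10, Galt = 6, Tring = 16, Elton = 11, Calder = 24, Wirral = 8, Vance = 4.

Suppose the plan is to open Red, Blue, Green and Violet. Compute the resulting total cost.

Each farm is assigned to its cheapest site among the open ones.
{Red, Blue, Green, Violet}: Dover→Violet 2·10=20, Galt→Violet 5·6=30, Tring→Red 3·16=48, Elton→Red 3·11=33, Calder→Violet 2·24=48, Wirral→Green 5·8=40, Vance→Violet 12·4=48. Service 267; fixed 419; total 686.

Total cost: 686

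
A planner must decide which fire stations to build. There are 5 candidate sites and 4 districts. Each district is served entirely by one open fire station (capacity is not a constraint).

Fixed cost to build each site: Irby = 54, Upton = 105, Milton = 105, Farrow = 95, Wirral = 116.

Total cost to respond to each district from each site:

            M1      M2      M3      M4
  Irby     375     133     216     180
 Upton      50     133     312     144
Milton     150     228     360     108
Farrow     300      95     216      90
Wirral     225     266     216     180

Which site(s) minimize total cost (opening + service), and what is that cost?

Open Upton and Farrow; minimum total cost 651.

For any fixed open set, each district goes to its cheapest open site; total = fixed + service.
{Upton, Farrow}: M1→Upton 50, M2→Farrow 95, M3→Farrow 216, M4→Farrow 90. Service 451; fixed 200; total 651.
{Irby, Upton}: service 543 + fixed 159 = 702
{Irby, Upton, Farrow}: service 451 + fixed 254 = 705
{Irby, Upton, Milton, Farrow, Wirral}: service 451 + fixed 475 = 926
No other subset beats 651.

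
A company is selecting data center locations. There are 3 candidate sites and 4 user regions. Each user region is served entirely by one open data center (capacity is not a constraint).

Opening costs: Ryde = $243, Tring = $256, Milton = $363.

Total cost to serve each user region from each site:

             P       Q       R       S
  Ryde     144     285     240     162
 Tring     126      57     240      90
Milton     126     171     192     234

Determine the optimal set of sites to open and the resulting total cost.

Open Tring only; minimum total cost 769.

For any fixed open set, each user region goes to its cheapest open site; total = fixed + service.
{Tring}: P→Tring 126, Q→Tring 57, R→Tring 240, S→Tring 90. Service 513; fixed 256; total 769.
{Ryde, Tring}: P→Tring 126, Q→Tring 57, R→Ryde 240, S→Tring 90. Service 513; fixed 499; total 1012.
{Ryde}: service 831 + fixed 243 = 1074
{Ryde, Tring, Milton}: P→Tring 126, Q→Tring 57, R→Milton 192, S→Tring 90. Service 465; fixed 862; total 1327.
No other subset beats 769.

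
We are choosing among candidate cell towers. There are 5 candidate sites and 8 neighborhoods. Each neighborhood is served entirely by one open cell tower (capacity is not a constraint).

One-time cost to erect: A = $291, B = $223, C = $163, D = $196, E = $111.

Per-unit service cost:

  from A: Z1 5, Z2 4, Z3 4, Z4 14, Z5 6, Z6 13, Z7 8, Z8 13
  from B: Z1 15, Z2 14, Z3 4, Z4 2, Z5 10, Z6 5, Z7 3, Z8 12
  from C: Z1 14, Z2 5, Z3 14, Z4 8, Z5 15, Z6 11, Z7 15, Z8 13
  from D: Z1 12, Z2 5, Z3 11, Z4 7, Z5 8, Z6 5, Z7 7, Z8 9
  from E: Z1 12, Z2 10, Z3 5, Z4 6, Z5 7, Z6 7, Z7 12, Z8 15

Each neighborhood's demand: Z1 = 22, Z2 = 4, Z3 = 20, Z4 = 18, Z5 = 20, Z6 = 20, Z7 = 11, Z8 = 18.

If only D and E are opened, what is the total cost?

Total cost: 1278

Each neighborhood is assigned to its cheapest site among the open ones.
{D, E}: Z1→D 12·22=264, Z2→D 5·4=20, Z3→E 5·20=100, Z4→E 6·18=108, Z5→E 7·20=140, Z6→D 5·20=100, Z7→D 7·11=77, Z8→D 9·18=162. Service 971; fixed 307; total 1278.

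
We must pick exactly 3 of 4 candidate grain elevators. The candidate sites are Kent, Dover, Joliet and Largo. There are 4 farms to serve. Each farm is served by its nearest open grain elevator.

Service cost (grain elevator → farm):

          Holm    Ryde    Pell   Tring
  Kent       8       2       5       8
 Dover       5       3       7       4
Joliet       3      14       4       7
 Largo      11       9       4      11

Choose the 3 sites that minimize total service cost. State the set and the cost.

Choose Kent, Dover and Joliet; total service cost 13.

With exactly 3 open, each farm uses its cheapest among the chosen.
{Kent, Dover, Joliet}: Holm→Joliet 3, Ryde→Kent 2, Pell→Joliet 4, Tring→Dover 4. Service cost 13.
{Dover, Joliet, Largo}: service cost 14
{Kent, Dover, Largo}: service cost 15
Among all 4 size-3 choices, {Kent, Dover, Joliet} is lowest.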